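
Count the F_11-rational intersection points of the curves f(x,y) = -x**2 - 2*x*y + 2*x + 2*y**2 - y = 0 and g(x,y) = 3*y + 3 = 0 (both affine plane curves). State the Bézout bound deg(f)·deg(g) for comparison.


Common zeros: ∅; count = 0; Bézout bound = 2.

deg(f) = 2, deg(g) = 1, so Bézout bound = 2.
Scan x ∈ F_11. For each x, list the y ∈ F_11 with f(x, y) ≡ 0 and those with g(x, y) ≡ 0 (mod 11); the common zeros in that column are the intersection.
  x = 0: f ≡ 0 at y ∈ {0, 6}; g ≡ 0 at y ∈ {10}; common: ∅.
  x = 1: f ≡ 0 at y ∈ {1, 6}; g ≡ 0 at y ∈ {10}; common: ∅.
  x = 2: f ≡ 0 at y ∈ {0, 8}; g ≡ 0 at y ∈ {10}; common: ∅.
  x = 3: f ≡ 0 at y ∈ ∅; g ≡ 0 at y ∈ {10}; common: ∅.
  x = 4: f ≡ 0 at y ∈ ∅; g ≡ 0 at y ∈ {10}; common: ∅.
  x = 5: f ≡ 0 at y ∈ ∅; g ≡ 0 at y ∈ {10}; common: ∅.
  x = 6: f ≡ 0 at y ∈ {4, 8}; g ≡ 0 at y ∈ {10}; common: ∅.
  x = 7: f ≡ 0 at y ∈ ∅; g ≡ 0 at y ∈ {10}; common: ∅.
  x = 8: f ≡ 0 at y ∈ ∅; g ≡ 0 at y ∈ {10}; common: ∅.
  x = 9: f ≡ 0 at y ∈ ∅; g ≡ 0 at y ∈ {10}; common: ∅.
  x = 10: f ≡ 0 at y ∈ {1, 4}; g ≡ 0 at y ∈ {10}; common: ∅.
Collecting: common zeros = ∅, so the count is 0.
Comparison with the Bézout bound: 0 ≤ 2 = deg(f)·deg(g), as expected for curves with no common component (the affine F_11-count falls short of the bound because intersections may lie at infinity, over extension fields, or carry multiplicity).


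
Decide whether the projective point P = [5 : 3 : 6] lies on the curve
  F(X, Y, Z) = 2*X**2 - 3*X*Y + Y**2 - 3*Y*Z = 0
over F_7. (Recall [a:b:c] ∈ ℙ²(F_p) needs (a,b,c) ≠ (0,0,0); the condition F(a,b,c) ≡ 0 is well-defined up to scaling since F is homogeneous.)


F(5,3,6) ≡ 2 (mod 7); P is NOT on the curve.

Evaluate F(5, 3, 6) term-by-term (mod 7).
  2*X**2 ↦ 2·25·1·1 = 50
  -3*X*Y ↦ -3·5·3·1 = -45
  Y**2 ↦ 1·1·9·1 = 9
  -3*Y*Z ↦ -3·1·3·6 = -54
Sum: F(5, 3, 6) = (50) + (-45) + (9) + (-54) = -40.
Reducing mod 7: -40 ≡ 2 (mod 7).
Since F(a, b, c) ≡ 2 ≠ 0 (mod 7), P does NOT lie on the curve.


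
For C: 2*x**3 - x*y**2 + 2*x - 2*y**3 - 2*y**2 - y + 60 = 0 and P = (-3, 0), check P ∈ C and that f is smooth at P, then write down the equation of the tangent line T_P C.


Tangent line at P: 56*x - y + 168 = 0.

Step 1: f(-3, 0) = 0, so P lies on C.
Step 2: partial derivatives
  f_x(x, y) = 6*x**2 - y**2 + 2, f_y(x, y) = -2*x*y - 6*y**2 - 4*y - 1.
  f_x(P) = 56, f_y(P) = -1 (gradient nonzero, so P is smooth).
Step 3: tangent line at P: 56·(x − -3) + -1·(y − 0) = 0.
Expanding: 56*x - y + 168 = 0.


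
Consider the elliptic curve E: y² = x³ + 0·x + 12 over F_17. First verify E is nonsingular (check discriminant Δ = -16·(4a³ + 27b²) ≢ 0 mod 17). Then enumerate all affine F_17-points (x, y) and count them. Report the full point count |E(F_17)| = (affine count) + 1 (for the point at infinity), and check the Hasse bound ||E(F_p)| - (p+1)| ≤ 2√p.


Affine points = {(1, 8), (1, 9), (4, 5), (4, 12), (5, 1), (5, 16), (7, 7), (7, 10), (10, 3), (10, 14), (11, 0), (13, 4), (13, 13), (14, 6), (14, 11), (15, 2), (15, 15)}; affine count = 17; |E(F_17)| = 18.

Discriminant check: Δ ∝ 4a³ + 27b² = 4·0³ + 27·12² = 4·0 + 27·144 ≡ 12 (mod 17). Nonzero ⇒ E is nonsingular.
For each x ∈ F_17, compute rhs = x³ + 0·x + 12 mod 17, then count y ∈ F_17 with y² ≡ rhs.
  x = 0: rhs = 12, matching y values: none (0 points).
  x = 1: rhs = 13, matching y values: 8, 9 (2 points).
  x = 2: rhs = 3, matching y values: none (0 points).
  x = 3: rhs = 5, matching y values: none (0 points).
  x = 4: rhs = 8, matching y values: 5, 12 (2 points).
  x = 5: rhs = 1, matching y values: 1, 16 (2 points).
  x = 6: rhs = 7, matching y values: none (0 points).
  x = 7: rhs = 15, matching y values: 7, 10 (2 points).
  x = 8: rhs = 14, matching y values: none (0 points).
  x = 9: rhs = 10, matching y values: none (0 points).
  x = 10: rhs = 9, matching y values: 3, 14 (2 points).
  x = 11: rhs = 0, matching y values: 0 (1 points).
  x = 12: rhs = 6, matching y values: none (0 points).
  x = 13: rhs = 16, matching y values: 4, 13 (2 points).
  x = 14: rhs = 2, matching y values: 6, 11 (2 points).
  x = 15: rhs = 4, matching y values: 2, 15 (2 points).
  x = 16: rhs = 11, matching y values: none (0 points).
Total affine count: 17.
Full point count |E(F_17)| = 17 + 1 = 18.
Hasse bound: |18 − (17+1)| = |0| = 0 ≤ 2√17 ≈ 8.2462 ✓.


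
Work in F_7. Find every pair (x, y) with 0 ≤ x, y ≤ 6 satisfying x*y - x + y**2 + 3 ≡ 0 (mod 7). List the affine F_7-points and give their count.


Affine F_7-points: {(0, 2), (0, 5), (1, 3), (2, 6), (3, 0), (3, 4)}; count = 6.

For each of the 49 pairs (x, y) ∈ F_7², evaluate f(x, y) mod 7. Record the zeros.
  x = 0: [0↦3, 1↦4, 2↦0, 3↦5, 4↦5, 5↦0, 6↦4]  zeros at y ∈ {2, 5}
  x = 1: [0↦2, 1↦4, 2↦1, 3↦0, 4↦1, 5↦4, 6↦2]  zeros at y ∈ {3}
  x = 2: [0↦1, 1↦4, 2↦2, 3↦2, 4↦4, 5↦1, 6↦0]  zeros at y ∈ {6}
  x = 3: [0↦0, 1↦4, 2↦3, 3↦4, 4↦0, 5↦5, 6↦5]  zeros at y ∈ {0, 4}
  x = 4: [0↦6, 1↦4, 2↦4, 3↦6, 4↦3, 5↦2, 6↦3]  zeros at y ∈ ∅
  x = 5: [0↦5, 1↦4, 2↦5, 3↦1, 4↦6, 5↦6, 6↦1]  zeros at y ∈ ∅
  x = 6: [0↦4, 1↦4, 2↦6, 3↦3, 4↦2, 5↦3, 6↦6]  zeros at y ∈ ∅
Collecting zeros: affine points = {(0, 2), (0, 5), (1, 3), (2, 6), (3, 0), (3, 4)}.
Total count |C(F_7)_aff| = 6.


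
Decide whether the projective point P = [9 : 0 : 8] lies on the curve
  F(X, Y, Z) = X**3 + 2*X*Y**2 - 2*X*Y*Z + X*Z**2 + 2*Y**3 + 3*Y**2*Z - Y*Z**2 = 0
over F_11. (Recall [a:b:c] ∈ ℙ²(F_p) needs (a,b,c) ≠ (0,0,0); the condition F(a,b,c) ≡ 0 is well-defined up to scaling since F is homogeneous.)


F(9,0,8) ≡ 7 (mod 11); P is NOT on the curve.

Evaluate F(9, 0, 8) term-by-term (mod 11).
  X**3 ↦ 1·729·1·1 = 729
  2*X*Y**2 ↦ 2·9·0·1 = 0
  -2*X*Y*Z ↦ -2·9·0·8 = 0
  X*Z**2 ↦ 1·9·1·64 = 576
  2*Y**3 ↦ 2·1·0·1 = 0
  3*Y**2*Z ↦ 3·1·0·8 = 0
  -Y*Z**2 ↦ -1·1·0·64 = 0
Sum: F(9, 0, 8) = (729) + (0) + (0) + (576) + (0) + (0) + (0) = 1305.
Reducing mod 11: 1305 ≡ 7 (mod 11).
Since F(a, b, c) ≡ 7 ≠ 0 (mod 11), P does NOT lie on the curve.


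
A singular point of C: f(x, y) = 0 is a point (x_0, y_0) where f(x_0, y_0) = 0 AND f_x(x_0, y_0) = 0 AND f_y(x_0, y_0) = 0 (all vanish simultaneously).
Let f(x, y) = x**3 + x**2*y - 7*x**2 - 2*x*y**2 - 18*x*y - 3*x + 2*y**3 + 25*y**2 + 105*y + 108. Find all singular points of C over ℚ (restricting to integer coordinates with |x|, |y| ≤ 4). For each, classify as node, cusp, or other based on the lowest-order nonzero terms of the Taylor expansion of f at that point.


Singular points: {(3, -3)}; classification: node.

Compute partial derivatives:
  f_x = 3*x**2 + 2*x*y - 14*x - 2*y**2 - 18*y - 3.
  f_y = x**2 - 4*x*y - 18*x + 6*y**2 + 50*y + 105.
Scan x_0 ∈ {−4, ..., 4}. For each x_0, f_y(x_0, y) is a polynomial in y; find its integer roots y ∈ {−4, ..., 4}, then test f_x and f at those candidates.
  x = -4: f_y(-4, y) = 6*y**2 + 66*y + 193; no integer root y with |y| ≤ 4.
  x = -3: f_y(-3, y) = 6*y**2 + 62*y + 168; no integer root y with |y| ≤ 4.
  x = -2: f_y(-2, y) = 6*y**2 + 58*y + 145; no integer root y with |y| ≤ 4.
  x = -1: f_y(-1, y) = 6*y**2 + 54*y + 124; no integer root y with |y| ≤ 4.
  x = 0: f_y(0, y) = 6*y**2 + 50*y + 105; no integer root y with |y| ≤ 4.
  x = 1: f_y(1, y) = 6*y**2 + 46*y + 88; vanishes at y ∈ {-4}. (1, -4): f_x = 18 ≠ 0.
  x = 2: f_y(2, y) = 6*y**2 + 42*y + 73; no integer root y with |y| ≤ 4.
  x = 3: f_y(3, y) = 6*y**2 + 38*y + 60; vanishes at y ∈ {-3}. (3, -3): f_x = 0, f = 0 — SINGULAR.
  x = 4: f_y(4, y) = 6*y**2 + 34*y + 49; no integer root y with |y| ≤ 4.
Only singular point on the grid: (3, -3).
Classify: substitute x = 3 + u, y = -3 + v and expand: f = u**3 + u**2*v - u**2 - 2*u*v**2 + 2*v**3 + v**2.
No constant or linear terms (consistent with a singular point). Quadratic part: -u**2 + v**2. Cubic part: u**3 + u**2*v - 2*u*v**2 + 2*v**3.
The quadratic part v**2 - u**2 = (v − u)(v + u) splits into two distinct linear factors, so there are two distinct tangent lines y − -3 = ±(x − 3) — this is a node (ordinary double point).
Classification: node.


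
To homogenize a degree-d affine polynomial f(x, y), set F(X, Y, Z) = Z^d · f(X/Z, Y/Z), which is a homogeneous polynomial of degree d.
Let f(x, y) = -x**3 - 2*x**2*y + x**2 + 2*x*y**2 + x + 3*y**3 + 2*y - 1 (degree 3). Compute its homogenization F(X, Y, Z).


F(X, Y, Z) = -X**3 - 2*X**2*Y + X**2*Z + 2*X*Y**2 + X*Z**2 + 3*Y**3 + 2*Y*Z**2 - Z**3

deg(f) = 3.
Substitute x = X/Z, y = Y/Z into f, then multiply by Z^3.
  monomial -1·x^3·y^0 ↦ -1·X^3·Y^0·Z^0.
  monomial -2·x^2·y^1 ↦ -2·X^2·Y^1·Z^0.
  monomial 1·x^2·y^0 ↦ 1·X^2·Y^0·Z^1.
  monomial 2·x^1·y^2 ↦ 2·X^1·Y^2·Z^0.
  monomial 1·x^1·y^0 ↦ 1·X^1·Y^0·Z^2.
  monomial 3·x^0·y^3 ↦ 3·X^0·Y^3·Z^0.
  monomial 2·x^0·y^1 ↦ 2·X^0·Y^1·Z^2.
  monomial -1·x^0·y^0 ↦ -1·X^0·Y^0·Z^3.
Collecting: F(X, Y, Z) = -X**3 - 2*X**2*Y + X**2*Z + 2*X*Y**2 + X*Z**2 + 3*Y**3 + 2*Y*Z**2 - Z**3.


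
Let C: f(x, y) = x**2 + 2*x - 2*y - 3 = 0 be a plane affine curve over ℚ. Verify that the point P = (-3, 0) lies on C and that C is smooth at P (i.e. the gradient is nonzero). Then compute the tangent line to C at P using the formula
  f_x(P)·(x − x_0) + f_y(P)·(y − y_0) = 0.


Tangent line at P: -4*x - 2*y - 12 = 0.

Step 1: f(-3, 0) = 0, so P lies on C.
Step 2: partial derivatives
  f_x(x, y) = 2*x + 2, f_y(x, y) = -2.
  f_x(P) = -4, f_y(P) = -2 (gradient nonzero, so P is smooth).
Step 3: tangent line at P: -4·(x − -3) + -2·(y − 0) = 0.
Expanding: -4*x - 2*y - 12 = 0.


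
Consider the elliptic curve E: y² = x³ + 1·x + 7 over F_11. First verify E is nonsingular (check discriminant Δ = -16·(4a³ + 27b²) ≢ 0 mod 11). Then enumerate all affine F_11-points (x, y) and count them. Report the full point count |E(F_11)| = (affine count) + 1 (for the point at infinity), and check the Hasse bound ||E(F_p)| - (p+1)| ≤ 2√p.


Affine points = {(1, 3), (1, 8), (3, 2), (3, 9), (4, 3), (4, 8), (5, 4), (5, 7), (6, 3), (6, 8), (7, 4), (7, 7), (10, 4), (10, 7)}; affine count = 14; |E(F_11)| = 15.

Discriminant check: Δ ∝ 4a³ + 27b² = 4·1³ + 27·7² = 4·1 + 27·49 ≡ 7 (mod 11). Nonzero ⇒ E is nonsingular.
For each x ∈ F_11, compute rhs = x³ + 1·x + 7 mod 11, then count y ∈ F_11 with y² ≡ rhs.
  x = 0: rhs = 7, matching y values: none (0 points).
  x = 1: rhs = 9, matching y values: 3, 8 (2 points).
  x = 2: rhs = 6, matching y values: none (0 points).
  x = 3: rhs = 4, matching y values: 2, 9 (2 points).
  x = 4: rhs = 9, matching y values: 3, 8 (2 points).
  x = 5: rhs = 5, matching y values: 4, 7 (2 points).
  x = 6: rhs = 9, matching y values: 3, 8 (2 points).
  x = 7: rhs = 5, matching y values: 4, 7 (2 points).
  x = 8: rhs = 10, matching y values: none (0 points).
  x = 9: rhs = 8, matching y values: none (0 points).
  x = 10: rhs = 5, matching y values: 4, 7 (2 points).
Total affine count: 14.
Full point count |E(F_11)| = 14 + 1 = 15.
Hasse bound: |15 − (11+1)| = |3| = 3 ≤ 2√11 ≈ 6.6332 ✓.


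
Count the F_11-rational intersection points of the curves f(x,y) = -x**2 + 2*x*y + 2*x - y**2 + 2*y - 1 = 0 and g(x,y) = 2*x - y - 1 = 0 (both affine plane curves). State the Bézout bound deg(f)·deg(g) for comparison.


Common zeros: {(3, 5), (5, 9)}; count = 2; Bézout bound = 2.

deg(f) = 2, deg(g) = 1, so Bézout bound = 2.
Scan x ∈ F_11. For each x, list the y ∈ F_11 with f(x, y) ≡ 0 and those with g(x, y) ≡ 0 (mod 11); the common zeros in that column are the intersection.
  x = 0: f ≡ 0 at y ∈ {1}; g ≡ 0 at y ∈ {10}; common: ∅.
  x = 1: f ≡ 0 at y ∈ {0, 4}; g ≡ 0 at y ∈ {1}; common: ∅.
  x = 2: f ≡ 0 at y ∈ ∅; g ≡ 0 at y ∈ {3}; common: ∅.
  x = 3: f ≡ 0 at y ∈ {3, 5}; g ≡ 0 at y ∈ {5}; common: {5}.
  x = 4: f ≡ 0 at y ∈ {1, 9}; g ≡ 0 at y ∈ {7}; common: ∅.
  x = 5: f ≡ 0 at y ∈ {3, 9}; g ≡ 0 at y ∈ {9}; common: {9}.
  x = 6: f ≡ 0 at y ∈ ∅; g ≡ 0 at y ∈ {0}; common: ∅.
  x = 7: f ≡ 0 at y ∈ ∅; g ≡ 0 at y ∈ {2}; common: ∅.
  x = 8: f ≡ 0 at y ∈ ∅; g ≡ 0 at y ∈ {4}; common: ∅.
  x = 9: f ≡ 0 at y ∈ {4, 5}; g ≡ 0 at y ∈ {6}; common: ∅.
  x = 10: f ≡ 0 at y ∈ ∅; g ≡ 0 at y ∈ {8}; common: ∅.
Collecting: common zeros = {(3, 5), (5, 9)}, so the count is 2.
Comparison with the Bézout bound: 2 ≤ 2 = deg(f)·deg(g), as expected for curves with no common component (the bound is attained).


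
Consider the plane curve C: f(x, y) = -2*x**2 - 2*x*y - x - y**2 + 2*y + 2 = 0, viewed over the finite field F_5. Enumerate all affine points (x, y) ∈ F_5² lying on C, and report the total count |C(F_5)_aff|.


Affine F_5-points: {(1, 2), (1, 3), (3, 3), (4, 2)}; count = 4.

For each of the 25 pairs (x, y) ∈ F_5², evaluate f(x, y) mod 5. Record the zeros.
  x = 0: [0↦2, 1↦3, 2↦2, 3↦4, 4↦4]  zeros at y ∈ ∅
  x = 1: [0↦4, 1↦3, 2↦0, 3↦0, 4↦3]  zeros at y ∈ {2, 3}
  x = 2: [0↦2, 1↦4, 2↦4, 3↦2, 4↦3]  zeros at y ∈ ∅
  x = 3: [0↦1, 1↦1, 2↦4, 3↦0, 4↦4]  zeros at y ∈ {3}
  x = 4: [0↦1, 1↦4, 2↦0, 3↦4, 4↦1]  zeros at y ∈ {2}
Collecting zeros: affine points = {(1, 2), (1, 3), (3, 3), (4, 2)}.
Total count |C(F_5)_aff| = 4.


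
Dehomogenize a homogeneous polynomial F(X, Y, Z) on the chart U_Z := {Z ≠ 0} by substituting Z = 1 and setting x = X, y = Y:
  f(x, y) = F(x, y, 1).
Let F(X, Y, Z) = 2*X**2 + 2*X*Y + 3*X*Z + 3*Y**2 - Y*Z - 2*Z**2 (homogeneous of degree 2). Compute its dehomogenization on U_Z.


f(x, y) = 2*x**2 + 2*x*y + 3*x + 3*y**2 - y - 2

On U_Z we set Z = 1. Each monomial c·X^i·Y^j·Z^k in F becomes c·x^i·y^j·1^k = c·x^i·y^j.
Substituting Z = 1: F(X, Y, 1) = 2*x**2 + 2*x*y + 3*x + 3*y**2 - y - 2.
Note: deg(f) ≤ deg(F) = 2; strict inequality happens when F is divisible by Z (lost terms).


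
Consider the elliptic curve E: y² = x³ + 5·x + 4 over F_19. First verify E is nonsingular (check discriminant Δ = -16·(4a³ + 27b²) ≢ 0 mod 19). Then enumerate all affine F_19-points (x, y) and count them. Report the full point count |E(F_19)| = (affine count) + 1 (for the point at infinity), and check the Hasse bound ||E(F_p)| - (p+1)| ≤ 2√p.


Affine points = {(0, 2), (0, 17), (8, 9), (8, 10), (10, 3), (10, 16), (12, 5), (12, 14), (13, 9), (13, 10), (14, 5), (14, 14), (16, 0), (17, 9), (17, 10), (18, 6), (18, 13)}; affine count = 17; |E(F_19)| = 18.

Discriminant check: Δ ∝ 4a³ + 27b² = 4·5³ + 27·4² = 4·125 + 27·16 ≡ 1 (mod 19). Nonzero ⇒ E is nonsingular.
For each x ∈ F_19, compute rhs = x³ + 5·x + 4 mod 19, then count y ∈ F_19 with y² ≡ rhs.
  x = 0: rhs = 4, matching y values: 2, 17 (2 points).
  x = 1: rhs = 10, matching y values: none (0 points).
  x = 2: rhs = 3, matching y values: none (0 points).
  x = 3: rhs = 8, matching y values: none (0 points).
  x = 4: rhs = 12, matching y values: none (0 points).
  x = 5: rhs = 2, matching y values: none (0 points).
  x = 6: rhs = 3, matching y values: none (0 points).
  x = 7: rhs = 2, matching y values: none (0 points).
  x = 8: rhs = 5, matching y values: 9, 10 (2 points).
  x = 9: rhs = 18, matching y values: none (0 points).
  x = 10: rhs = 9, matching y values: 3, 16 (2 points).
  x = 11: rhs = 3, matching y values: none (0 points).
  x = 12: rhs = 6, matching y values: 5, 14 (2 points).
  x = 13: rhs = 5, matching y values: 9, 10 (2 points).
  x = 14: rhs = 6, matching y values: 5, 14 (2 points).
  x = 15: rhs = 15, matching y values: none (0 points).
  x = 16: rhs = 0, matching y values: 0 (1 points).
  x = 17: rhs = 5, matching y values: 9, 10 (2 points).
  x = 18: rhs = 17, matching y values: 6, 13 (2 points).
Total affine count: 17.
Full point count |E(F_19)| = 17 + 1 = 18.
Hasse bound: |18 − (19+1)| = |-2| = 2 ≤ 2√19 ≈ 8.7178 ✓.


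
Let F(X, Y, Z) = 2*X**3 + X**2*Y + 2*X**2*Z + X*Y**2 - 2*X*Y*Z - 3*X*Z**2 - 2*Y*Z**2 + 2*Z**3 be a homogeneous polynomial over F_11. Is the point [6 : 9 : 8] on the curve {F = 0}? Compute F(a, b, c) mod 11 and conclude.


F(6,9,8) ≡ 4 (mod 11); P is NOT on the curve.

Evaluate F(6, 9, 8) term-by-term (mod 11).
  2*X**3 ↦ 2·216·1·1 = 432
  X**2*Y ↦ 1·36·9·1 = 324
  2*X**2*Z ↦ 2·36·1·8 = 576
  X*Y**2 ↦ 1·6·81·1 = 486
  -2*X*Y*Z ↦ -2·6·9·8 = -864
  -3*X*Z**2 ↦ -3·6·1·64 = -1152
  -2*Y*Z**2 ↦ -2·1·9·64 = -1152
  2*Z**3 ↦ 2·1·1·512 = 1024
Sum: F(6, 9, 8) = (432) + (324) + (576) + (486) + (-864) + (-1152) + (-1152) + (1024) = -326.
Reducing mod 11: -326 ≡ 4 (mod 11).
Since F(a, b, c) ≡ 4 ≠ 0 (mod 11), P does NOT lie on the curve.


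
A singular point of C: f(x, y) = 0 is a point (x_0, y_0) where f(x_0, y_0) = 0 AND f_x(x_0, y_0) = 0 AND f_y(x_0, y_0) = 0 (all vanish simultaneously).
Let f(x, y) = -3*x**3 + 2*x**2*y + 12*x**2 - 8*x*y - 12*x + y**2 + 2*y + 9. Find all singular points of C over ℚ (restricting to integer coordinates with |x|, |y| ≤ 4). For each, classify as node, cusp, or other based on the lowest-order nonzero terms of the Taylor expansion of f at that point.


Singular points: {(2, 3)}; classification: cusp.

Compute partial derivatives:
  f_x = -9*x**2 + 4*x*y + 24*x - 8*y - 12.
  f_y = 2*x**2 - 8*x + 2*y + 2.
Scan x_0 ∈ {−4, ..., 4}. For each x_0, f_y(x_0, y) is a polynomial in y; find its integer roots y ∈ {−4, ..., 4}, then test f_x and f at those candidates.
  x = -4: f_y(-4, y) = 2*y + 66; no integer root y with |y| ≤ 4.
  x = -3: f_y(-3, y) = 2*y + 44; no integer root y with |y| ≤ 4.
  x = -2: f_y(-2, y) = 2*y + 26; no integer root y with |y| ≤ 4.
  x = -1: f_y(-1, y) = 2*y + 12; no integer root y with |y| ≤ 4.
  x = 0: f_y(0, y) = 2*y + 2; vanishes at y ∈ {-1}. (0, -1): f_x = -4 ≠ 0.
  x = 1: f_y(1, y) = 2*y - 4; vanishes at y ∈ {2}. (1, 2): f_x = -5 ≠ 0.
  x = 2: f_y(2, y) = 2*y - 6; vanishes at y ∈ {3}. (2, 3): f_x = 0, f = 0 — SINGULAR.
  x = 3: f_y(3, y) = 2*y - 4; vanishes at y ∈ {2}. (3, 2): f_x = -13 ≠ 0.
  x = 4: f_y(4, y) = 2*y + 2; vanishes at y ∈ {-1}. (4, -1): f_x = -68 ≠ 0.
Only singular point on the grid: (2, 3).
Classify: substitute x = 2 + u, y = 3 + v and expand: f = -3*u**3 + 2*u**2*v + v**2.
No constant or linear terms (consistent with a singular point). Quadratic part: v**2. Cubic part: -3*u**3 + 2*u**2*v.
The quadratic part v**2 is a perfect square, so there is a single (double) tangent line v = 0, i.e. y = 3. Restricting the cubic part to that line (v = 0) leaves -3*u**3 ≠ 0, so f is not divisible by v and the branch is v² ≈ 3*u**3 to lowest order — this is a cusp.
Classification: cusp.


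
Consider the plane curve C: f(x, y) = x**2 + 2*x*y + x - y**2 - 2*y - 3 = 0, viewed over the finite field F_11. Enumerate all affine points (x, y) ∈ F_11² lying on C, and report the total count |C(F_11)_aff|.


Affine F_11-points: {(0, 2), (0, 7), (2, 3), (2, 10), (4, 1), (4, 5), (6, 2), (6, 8), (7, 5), (7, 7), (10, 8), (10, 10)}; count = 12.

For each of the 121 pairs (x, y) ∈ F_11², evaluate f(x, y) mod 11. Record the zeros.
  x = 0: [0↦8, 1↦5, 2↦0, 3↦4, 4↦6, 5↦6, 6↦4, 7↦0, 8↦5, 9↦8, 10↦9]  zeros at y ∈ {2, 7}
  x = 1: [0↦10, 1↦9, 2↦6, 3↦1, 4↦5, 5↦7, 6↦7, 7↦5, 8↦1, 9↦6, 10↦9]  zeros at y ∈ ∅
  x = 2: [0↦3, 1↦4, 2↦3, 3↦0, 4↦6, 5↦10, 6↦1, 7↦1, 8↦10, 9↦6, 10↦0]  zeros at y ∈ {3, 10}
  x = 3: [0↦9, 1↦1, 2↦2, 3↦1, 4↦9, 5↦4, 6↦8, 7↦10, 8↦10, 9↦8, 10↦4]  zeros at y ∈ ∅
  x = 4: [0↦6, 1↦0, 2↦3, 3↦4, 4↦3, 5↦0, 6↦6, 7↦10, 8↦1, 9↦1, 10↦10]  zeros at y ∈ {1, 5}
  x = 5: [0↦5, 1↦1, 2↦6, 3↦9, 4↦10, 5↦9, 6↦6, 7↦1, 8↦5, 9↦7, 10↦7]  zeros at y ∈ ∅
  x = 6: [0↦6, 1↦4, 2↦0, 3↦5, 4↦8, 5↦9, 6↦8, 7↦5, 8↦0, 9↦4, 10↦6]  zeros at y ∈ {2, 8}
  x = 7: [0↦9, 1↦9, 2↦7, 3↦3, 4↦8, 5↦0, 6↦1, 7↦0, 8↦8, 9↦3, 10↦7]  zeros at y ∈ {5, 7}
  x = 8: [0↦3, 1↦5, 2↦5, 3↦3, 4↦10, 5↦4, 6↦7, 7↦8, 8↦7, 9↦4, 10↦10]  zeros at y ∈ ∅
  x = 9: [0↦10, 1↦3, 2↦5, 3↦5, 4↦3, 5↦10, 6↦4, 7↦7, 8↦8, 9↦7, 10↦4]  zeros at y ∈ ∅
  x = 10: [0↦8, 1↦3, 2↦7, 3↦9, 4↦9, 5↦7, 6↦3, 7↦8, 8↦0, 9↦1, 10↦0]  zeros at y ∈ {8, 10}
Collecting zeros: affine points = {(0, 2), (0, 7), (2, 3), (2, 10), (4, 1), (4, 5), (6, 2), (6, 8), (7, 5), (7, 7), (10, 8), (10, 10)}.
Total count |C(F_11)_aff| = 12.


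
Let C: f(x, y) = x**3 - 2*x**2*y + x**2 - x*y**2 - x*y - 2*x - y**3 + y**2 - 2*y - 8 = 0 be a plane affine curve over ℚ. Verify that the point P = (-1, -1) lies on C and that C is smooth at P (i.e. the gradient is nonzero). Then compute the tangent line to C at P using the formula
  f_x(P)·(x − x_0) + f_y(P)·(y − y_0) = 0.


Tangent line at P: -5*x - 10*y - 15 = 0.

Step 1: f(-1, -1) = 0, so P lies on C.
Step 2: partial derivatives
  f_x(x, y) = 3*x**2 - 4*x*y + 2*x - y**2 - y - 2, f_y(x, y) = -2*x**2 - 2*x*y - x - 3*y**2 + 2*y - 2.
  f_x(P) = -5, f_y(P) = -10 (gradient nonzero, so P is smooth).
Step 3: tangent line at P: -5·(x − -1) + -10·(y − -1) = 0.
Expanding: -5*x - 10*y - 15 = 0.


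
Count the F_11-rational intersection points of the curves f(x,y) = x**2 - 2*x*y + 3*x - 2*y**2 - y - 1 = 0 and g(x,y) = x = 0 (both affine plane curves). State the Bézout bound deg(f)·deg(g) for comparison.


Common zeros: {(0, 2), (0, 3)}; count = 2; Bézout bound = 2.

deg(f) = 2, deg(g) = 1, so Bézout bound = 2.
Scan x ∈ F_11. For each x, list the y ∈ F_11 with f(x, y) ≡ 0 and those with g(x, y) ≡ 0 (mod 11); the common zeros in that column are the intersection.
  x = 0: f ≡ 0 at y ∈ {2, 3}; g ≡ 0 at y ∈ {0, 1, 2, 3, 4, 5, 6, 7, 8, 9, 10}; common: {2, 3}.
  x = 1: f ≡ 0 at y ∈ {2}; g ≡ 0 at y ∈ ∅; common: ∅.
  x = 2: f ≡ 0 at y ∈ {5, 9}; g ≡ 0 at y ∈ ∅; common: ∅.
  x = 3: f ≡ 0 at y ∈ {3, 10}; g ≡ 0 at y ∈ ∅; common: ∅.
  x = 4: f ≡ 0 at y ∈ {6}; g ≡ 0 at y ∈ ∅; common: ∅.
  x = 5: f ≡ 0 at y ∈ {5, 6}; g ≡ 0 at y ∈ ∅; common: ∅.
  x = 6: f ≡ 0 at y ∈ ∅; g ≡ 0 at y ∈ ∅; common: ∅.
  x = 7: f ≡ 0 at y ∈ ∅; g ≡ 0 at y ∈ ∅; common: ∅.
  x = 8: f ≡ 0 at y ∈ ∅; g ≡ 0 at y ∈ ∅; common: ∅.
  x = 9: f ≡ 0 at y ∈ ∅; g ≡ 0 at y ∈ ∅; common: ∅.
  x = 10: f ≡ 0 at y ∈ ∅; g ≡ 0 at y ∈ ∅; common: ∅.
Collecting: common zeros = {(0, 2), (0, 3)}, so the count is 2.
Comparison with the Bézout bound: 2 ≤ 2 = deg(f)·deg(g), as expected for curves with no common component (the bound is attained).


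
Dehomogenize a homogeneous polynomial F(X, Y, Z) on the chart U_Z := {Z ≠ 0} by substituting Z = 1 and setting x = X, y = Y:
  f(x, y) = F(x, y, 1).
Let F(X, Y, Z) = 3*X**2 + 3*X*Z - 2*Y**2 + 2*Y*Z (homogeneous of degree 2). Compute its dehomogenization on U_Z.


f(x, y) = 3*x**2 + 3*x - 2*y**2 + 2*y

On U_Z we set Z = 1. Each monomial c·X^i·Y^j·Z^k in F becomes c·x^i·y^j·1^k = c·x^i·y^j.
Substituting Z = 1: F(X, Y, 1) = 3*x**2 + 3*x - 2*y**2 + 2*y.
Note: deg(f) ≤ deg(F) = 2; strict inequality happens when F is divisible by Z (lost terms).


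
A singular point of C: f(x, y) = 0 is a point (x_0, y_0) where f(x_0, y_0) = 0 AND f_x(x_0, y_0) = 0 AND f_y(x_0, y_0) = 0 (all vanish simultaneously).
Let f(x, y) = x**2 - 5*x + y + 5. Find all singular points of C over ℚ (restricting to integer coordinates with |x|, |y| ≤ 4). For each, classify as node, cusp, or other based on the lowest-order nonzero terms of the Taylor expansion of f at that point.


No singular points in the scanned grid; C is smooth there.

Compute partial derivatives:
  f_x = 2*x - 5.
  f_y = 1.
f_y = 1 is a nonzero constant, so f_y never vanishes: no point (x, y) can satisfy f = f_x = f_y = 0. In particular no (x, y) ∈ {−4, ..., 4}² is singular; the curve is smooth.


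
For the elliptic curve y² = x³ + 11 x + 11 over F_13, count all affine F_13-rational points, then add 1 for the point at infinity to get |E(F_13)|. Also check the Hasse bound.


Affine points = {(1, 6), (1, 7), (5, 3), (5, 10), (8, 0), (10, 4), (10, 9), (12, 5), (12, 8)}; affine count = 9; |E(F_13)| = 10.

Discriminant check: Δ ∝ 4a³ + 27b² = 4·11³ + 27·11² = 4·1331 + 27·121 ≡ 11 (mod 13). Nonzero ⇒ E is nonsingular.
For each x ∈ F_13, compute rhs = x³ + 11·x + 11 mod 13, then count y ∈ F_13 with y² ≡ rhs.
  x = 0: rhs = 11, matching y values: none (0 points).
  x = 1: rhs = 10, matching y values: 6, 7 (2 points).
  x = 2: rhs = 2, matching y values: none (0 points).
  x = 3: rhs = 6, matching y values: none (0 points).
  x = 4: rhs = 2, matching y values: none (0 points).
  x = 5: rhs = 9, matching y values: 3, 10 (2 points).
  x = 6: rhs = 7, matching y values: none (0 points).
  x = 7: rhs = 2, matching y values: none (0 points).
  x = 8: rhs = 0, matching y values: 0 (1 points).
  x = 9: rhs = 7, matching y values: none (0 points).
  x = 10: rhs = 3, matching y values: 4, 9 (2 points).
  x = 11: rhs = 7, matching y values: none (0 points).
  x = 12: rhs = 12, matching y values: 5, 8 (2 points).
Total affine count: 9.
Full point count |E(F_13)| = 9 + 1 = 10.
Hasse bound: |10 − (13+1)| = |-4| = 4 ≤ 2√13 ≈ 7.2111 ✓.


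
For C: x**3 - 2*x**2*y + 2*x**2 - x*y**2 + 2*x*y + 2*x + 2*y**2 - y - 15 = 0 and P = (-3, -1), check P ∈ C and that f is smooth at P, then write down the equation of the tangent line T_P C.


Tangent line at P: 2*x - 35*y - 29 = 0.

Step 1: f(-3, -1) = 0, so P lies on C.
Step 2: partial derivatives
  f_x(x, y) = 3*x**2 - 4*x*y + 4*x - y**2 + 2*y + 2, f_y(x, y) = -2*x**2 - 2*x*y + 2*x + 4*y - 1.
  f_x(P) = 2, f_y(P) = -35 (gradient nonzero, so P is smooth).
Step 3: tangent line at P: 2·(x − -3) + -35·(y − -1) = 0.
Expanding: 2*x - 35*y - 29 = 0.


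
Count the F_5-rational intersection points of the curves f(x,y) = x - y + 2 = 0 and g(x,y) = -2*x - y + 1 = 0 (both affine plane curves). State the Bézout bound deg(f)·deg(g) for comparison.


Common zeros: {(3, 0)}; count = 1; Bézout bound = 1.

deg(f) = 1, deg(g) = 1, so Bézout bound = 1.
Scan x ∈ F_5. For each x, list the y ∈ F_5 with f(x, y) ≡ 0 and those with g(x, y) ≡ 0 (mod 5); the common zeros in that column are the intersection.
  x = 0: f ≡ 0 at y ∈ {2}; g ≡ 0 at y ∈ {1}; common: ∅.
  x = 1: f ≡ 0 at y ∈ {3}; g ≡ 0 at y ∈ {4}; common: ∅.
  x = 2: f ≡ 0 at y ∈ {4}; g ≡ 0 at y ∈ {2}; common: ∅.
  x = 3: f ≡ 0 at y ∈ {0}; g ≡ 0 at y ∈ {0}; common: {0}.
  x = 4: f ≡ 0 at y ∈ {1}; g ≡ 0 at y ∈ {3}; common: ∅.
Collecting: common zeros = {(3, 0)}, so the count is 1.
Comparison with the Bézout bound: 1 ≤ 1 = deg(f)·deg(g), as expected for curves with no common component (the bound is attained).


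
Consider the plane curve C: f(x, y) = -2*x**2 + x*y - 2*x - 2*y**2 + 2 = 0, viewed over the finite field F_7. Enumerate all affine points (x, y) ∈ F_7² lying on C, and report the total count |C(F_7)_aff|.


Affine F_7-points: {(0, 1), (0, 6), (2, 2), (2, 6), (3, 1), (3, 4), (5, 2), (5, 4)}; count = 8.

For each of the 49 pairs (x, y) ∈ F_7², evaluate f(x, y) mod 7. Record the zeros.
  x = 0: [0↦2, 1↦0, 2↦1, 3↦5, 4↦5, 5↦1, 6↦0]  zeros at y ∈ {1, 6}
  x = 1: [0↦5, 1↦4, 2↦6, 3↦4, 4↦5, 5↦2, 6↦2]  zeros at y ∈ ∅
  x = 2: [0↦4, 1↦4, 2↦0, 3↦6, 4↦1, 5↦6, 6↦0]  zeros at y ∈ {2, 6}
  x = 3: [0↦6, 1↦0, 2↦4, 3↦4, 4↦0, 5↦6, 6↦1]  zeros at y ∈ {1, 4}
  x = 4: [0↦4, 1↦6, 2↦4, 3↦5, 4↦2, 5↦2, 6↦5]  zeros at y ∈ ∅
  x = 5: [0↦5, 1↦1, 2↦0, 3↦2, 4↦0, 5↦1, 6↦5]  zeros at y ∈ {2, 4}
  x = 6: [0↦2, 1↦6, 2↦6, 3↦2, 4↦1, 5↦3, 6↦1]  zeros at y ∈ ∅
Collecting zeros: affine points = {(0, 1), (0, 6), (2, 2), (2, 6), (3, 1), (3, 4), (5, 2), (5, 4)}.
Total count |C(F_7)_aff| = 8.


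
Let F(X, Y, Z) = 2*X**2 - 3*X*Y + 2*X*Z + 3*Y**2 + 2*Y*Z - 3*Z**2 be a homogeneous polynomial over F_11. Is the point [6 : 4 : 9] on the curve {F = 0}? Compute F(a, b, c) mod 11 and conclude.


F(6,4,9) ≡ 7 (mod 11); P is NOT on the curve.

Evaluate F(6, 4, 9) term-by-term (mod 11).
  2*X**2 ↦ 2·36·1·1 = 72
  -3*X*Y ↦ -3·6·4·1 = -72
  2*X*Z ↦ 2·6·1·9 = 108
  3*Y**2 ↦ 3·1·16·1 = 48
  2*Y*Z ↦ 2·1·4·9 = 72
  -3*Z**2 ↦ -3·1·1·81 = -243
Sum: F(6, 4, 9) = (72) + (-72) + (108) + (48) + (72) + (-243) = -15.
Reducing mod 11: -15 ≡ 7 (mod 11).
Since F(a, b, c) ≡ 7 ≠ 0 (mod 11), P does NOT lie on the curve.


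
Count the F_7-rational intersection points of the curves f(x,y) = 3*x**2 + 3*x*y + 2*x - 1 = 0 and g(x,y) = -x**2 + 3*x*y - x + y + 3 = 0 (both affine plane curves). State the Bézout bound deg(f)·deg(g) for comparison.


Common zeros: ∅; count = 0; Bézout bound = 4.

deg(f) = 2, deg(g) = 2, so Bézout bound = 4.
Scan x ∈ F_7. For each x, list the y ∈ F_7 with f(x, y) ≡ 0 and those with g(x, y) ≡ 0 (mod 7); the common zeros in that column are the intersection.
  x = 0: f ≡ 0 at y ∈ ∅; g ≡ 0 at y ∈ {4}; common: ∅.
  x = 1: f ≡ 0 at y ∈ {1}; g ≡ 0 at y ∈ {5}; common: ∅.
  x = 2: f ≡ 0 at y ∈ {1}; g ≡ 0 at y ∈ ∅; common: ∅.
  x = 3: f ≡ 0 at y ∈ {5}; g ≡ 0 at y ∈ {3}; common: ∅.
  x = 4: f ≡ 0 at y ∈ {3}; g ≡ 0 at y ∈ {4}; common: ∅.
  x = 5: f ≡ 0 at y ∈ {0}; g ≡ 0 at y ∈ {3}; common: ∅.
  x = 6: f ≡ 0 at y ∈ {0}; g ≡ 0 at y ∈ {5}; common: ∅.
Collecting: common zeros = ∅, so the count is 0.
Comparison with the Bézout bound: 0 ≤ 4 = deg(f)·deg(g), as expected for curves with no common component (the affine F_7-count falls short of the bound because intersections may lie at infinity, over extension fields, or carry multiplicity).


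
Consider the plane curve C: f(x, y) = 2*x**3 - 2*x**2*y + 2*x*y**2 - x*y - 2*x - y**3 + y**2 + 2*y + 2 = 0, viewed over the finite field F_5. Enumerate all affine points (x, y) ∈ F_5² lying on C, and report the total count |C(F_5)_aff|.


Affine F_5-points: {(0, 3), (2, 1), (2, 2), (3, 0)}; count = 4.

For each of the 25 pairs (x, y) ∈ F_5², evaluate f(x, y) mod 5. Record the zeros.
  x = 0: [0↦2, 1↦4, 2↦2, 3↦0, 4↦2]  zeros at y ∈ {3}
  x = 1: [0↦2, 1↦3, 2↦4, 3↦4, 4↦2]  zeros at y ∈ ∅
  x = 2: [0↦4, 1↦0, 2↦0, 3↦3, 4↦3]  zeros at y ∈ {1, 2}
  x = 3: [0↦0, 1↦2, 2↦2, 3↦4, 4↦2]  zeros at y ∈ {0}
  x = 4: [0↦2, 1↦1, 2↦2, 3↦4, 4↦1]  zeros at y ∈ ∅
Collecting zeros: affine points = {(0, 3), (2, 1), (2, 2), (3, 0)}.
Total count |C(F_5)_aff| = 4.


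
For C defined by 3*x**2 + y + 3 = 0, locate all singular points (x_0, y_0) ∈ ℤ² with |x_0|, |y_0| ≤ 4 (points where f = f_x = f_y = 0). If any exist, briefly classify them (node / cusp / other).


No singular points in the scanned grid; C is smooth there.

Compute partial derivatives:
  f_x = 6*x.
  f_y = 1.
f_y = 1 is a nonzero constant, so f_y never vanishes: no point (x, y) can satisfy f = f_x = f_y = 0. In particular no (x, y) ∈ {−4, ..., 4}² is singular; the curve is smooth.


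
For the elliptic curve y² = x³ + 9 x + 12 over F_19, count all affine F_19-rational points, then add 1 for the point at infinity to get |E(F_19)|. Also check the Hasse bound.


Affine points = {(2, 0), (3, 3), (3, 16), (4, 6), (4, 13), (5, 7), (5, 12), (6, 4), (6, 15), (7, 0), (8, 8), (8, 11), (9, 9), (9, 10), (10, 0), (11, 6), (11, 13), (12, 9), (12, 10), (15, 8), (15, 11), (17, 9), (17, 10)}; affine count = 23; |E(F_19)| = 24.

Discriminant check: Δ ∝ 4a³ + 27b² = 4·9³ + 27·12² = 4·729 + 27·144 ≡ 2 (mod 19). Nonzero ⇒ E is nonsingular.
For each x ∈ F_19, compute rhs = x³ + 9·x + 12 mod 19, then count y ∈ F_19 with y² ≡ rhs.
  x = 0: rhs = 12, matching y values: none (0 points).
  x = 1: rhs = 3, matching y values: none (0 points).
  x = 2: rhs = 0, matching y values: 0 (1 points).
  x = 3: rhs = 9, matching y values: 3, 16 (2 points).
  x = 4: rhs = 17, matching y values: 6, 13 (2 points).
  x = 5: rhs = 11, matching y values: 7, 12 (2 points).
  x = 6: rhs = 16, matching y values: 4, 15 (2 points).
  x = 7: rhs = 0, matching y values: 0 (1 points).
  x = 8: rhs = 7, matching y values: 8, 11 (2 points).
  x = 9: rhs = 5, matching y values: 9, 10 (2 points).
  x = 10: rhs = 0, matching y values: 0 (1 points).
  x = 11: rhs = 17, matching y values: 6, 13 (2 points).
  x = 12: rhs = 5, matching y values: 9, 10 (2 points).
  x = 13: rhs = 8, matching y values: none (0 points).
  x = 14: rhs = 13, matching y values: none (0 points).
  x = 15: rhs = 7, matching y values: 8, 11 (2 points).
  x = 16: rhs = 15, matching y values: none (0 points).
  x = 17: rhs = 5, matching y values: 9, 10 (2 points).
  x = 18: rhs = 2, matching y values: none (0 points).
Total affine count: 23.
Full point count |E(F_19)| = 23 + 1 = 24.
Hasse bound: |24 − (19+1)| = |4| = 4 ≤ 2√19 ≈ 8.7178 ✓.


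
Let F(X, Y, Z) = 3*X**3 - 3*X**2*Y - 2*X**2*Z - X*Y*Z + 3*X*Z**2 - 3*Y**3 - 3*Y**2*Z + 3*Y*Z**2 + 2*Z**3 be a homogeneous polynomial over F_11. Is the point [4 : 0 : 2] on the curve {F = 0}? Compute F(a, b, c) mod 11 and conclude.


F(4,0,2) ≡ 5 (mod 11); P is NOT on the curve.

Evaluate F(4, 0, 2) term-by-term (mod 11).
  3*X**3 ↦ 3·64·1·1 = 192
  -3*X**2*Y ↦ -3·16·0·1 = 0
  -2*X**2*Z ↦ -2·16·1·2 = -64
  -X*Y*Z ↦ -1·4·0·2 = 0
  3*X*Z**2 ↦ 3·4·1·4 = 48
  -3*Y**3 ↦ -3·1·0·1 = 0
  -3*Y**2*Z ↦ -3·1·0·2 = 0
  3*Y*Z**2 ↦ 3·1·0·4 = 0
  2*Z**3 ↦ 2·1·1·8 = 16
Sum: F(4, 0, 2) = (192) + (0) + (-64) + (0) + (48) + (0) + (0) + (0) + (16) = 192.
Reducing mod 11: 192 ≡ 5 (mod 11).
Since F(a, b, c) ≡ 5 ≠ 0 (mod 11), P does NOT lie on the curve.


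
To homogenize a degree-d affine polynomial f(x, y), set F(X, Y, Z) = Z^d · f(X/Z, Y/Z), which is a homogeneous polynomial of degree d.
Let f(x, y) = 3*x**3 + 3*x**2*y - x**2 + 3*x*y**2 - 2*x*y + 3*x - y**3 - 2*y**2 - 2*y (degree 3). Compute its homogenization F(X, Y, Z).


F(X, Y, Z) = 3*X**3 + 3*X**2*Y - X**2*Z + 3*X*Y**2 - 2*X*Y*Z + 3*X*Z**2 - Y**3 - 2*Y**2*Z - 2*Y*Z**2

deg(f) = 3.
Substitute x = X/Z, y = Y/Z into f, then multiply by Z^3.
  monomial 3·x^3·y^0 ↦ 3·X^3·Y^0·Z^0.
  monomial 3·x^2·y^1 ↦ 3·X^2·Y^1·Z^0.
  monomial -1·x^2·y^0 ↦ -1·X^2·Y^0·Z^1.
  monomial 3·x^1·y^2 ↦ 3·X^1·Y^2·Z^0.
  monomial -2·x^1·y^1 ↦ -2·X^1·Y^1·Z^1.
  monomial 3·x^1·y^0 ↦ 3·X^1·Y^0·Z^2.
  monomial -1·x^0·y^3 ↦ -1·X^0·Y^3·Z^0.
  monomial -2·x^0·y^2 ↦ -2·X^0·Y^2·Z^1.
  monomial -2·x^0·y^1 ↦ -2·X^0·Y^1·Z^2.
Collecting: F(X, Y, Z) = 3*X**3 + 3*X**2*Y - X**2*Z + 3*X*Y**2 - 2*X*Y*Z + 3*X*Z**2 - Y**3 - 2*Y**2*Z - 2*Y*Z**2.


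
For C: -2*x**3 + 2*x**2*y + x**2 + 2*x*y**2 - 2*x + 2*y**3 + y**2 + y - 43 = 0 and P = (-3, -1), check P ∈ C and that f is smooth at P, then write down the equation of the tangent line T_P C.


Tangent line at P: -48*x + 35*y - 109 = 0.

Step 1: f(-3, -1) = 0, so P lies on C.
Step 2: partial derivatives
  f_x(x, y) = -6*x**2 + 4*x*y + 2*x + 2*y**2 - 2, f_y(x, y) = 2*x**2 + 4*x*y + 6*y**2 + 2*y + 1.
  f_x(P) = -48, f_y(P) = 35 (gradient nonzero, so P is smooth).
Step 3: tangent line at P: -48·(x − -3) + 35·(y − -1) = 0.
Expanding: -48*x + 35*y - 109 = 0.


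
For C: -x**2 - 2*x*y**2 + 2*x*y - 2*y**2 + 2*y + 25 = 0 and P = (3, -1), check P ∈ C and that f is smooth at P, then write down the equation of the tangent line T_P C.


Tangent line at P: -10*x + 24*y + 54 = 0.

Step 1: f(3, -1) = 0, so P lies on C.
Step 2: partial derivatives
  f_x(x, y) = -2*x - 2*y**2 + 2*y, f_y(x, y) = -4*x*y + 2*x - 4*y + 2.
  f_x(P) = -10, f_y(P) = 24 (gradient nonzero, so P is smooth).
Step 3: tangent line at P: -10·(x − 3) + 24·(y − -1) = 0.
Expanding: -10*x + 24*y + 54 = 0.


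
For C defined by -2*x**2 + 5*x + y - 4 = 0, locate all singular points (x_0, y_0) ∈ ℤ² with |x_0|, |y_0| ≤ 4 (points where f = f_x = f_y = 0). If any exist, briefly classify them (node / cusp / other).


No singular points in the scanned grid; C is smooth there.

Compute partial derivatives:
  f_x = 5 - 4*x.
  f_y = 1.
f_y = 1 is a nonzero constant, so f_y never vanishes: no point (x, y) can satisfy f = f_x = f_y = 0. In particular no (x, y) ∈ {−4, ..., 4}² is singular; the curve is smooth.


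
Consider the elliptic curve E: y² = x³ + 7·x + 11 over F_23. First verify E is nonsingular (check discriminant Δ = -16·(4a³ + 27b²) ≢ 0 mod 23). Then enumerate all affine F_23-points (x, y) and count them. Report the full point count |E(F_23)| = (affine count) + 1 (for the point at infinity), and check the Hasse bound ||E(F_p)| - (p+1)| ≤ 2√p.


Affine points = {(3, 6), (3, 17), (6, 4), (6, 19), (7, 9), (7, 14), (8, 2), (8, 21), (10, 0), (11, 4), (11, 19), (12, 11), (12, 12), (14, 1), (14, 22), (15, 8), (15, 15), (17, 11), (17, 12), (18, 9), (18, 14), (20, 3), (20, 20), (21, 9), (21, 14), (22, 7), (22, 16)}; affine count = 27; |E(F_23)| = 28.

Discriminant check: Δ ∝ 4a³ + 27b² = 4·7³ + 27·11² = 4·343 + 27·121 ≡ 16 (mod 23). Nonzero ⇒ E is nonsingular.
For each x ∈ F_23, compute rhs = x³ + 7·x + 11 mod 23, then count y ∈ F_23 with y² ≡ rhs.
  x = 0: rhs = 11, matching y values: none (0 points).
  x = 1: rhs = 19, matching y values: none (0 points).
  x = 2: rhs = 10, matching y values: none (0 points).
  x = 3: rhs = 13, matching y values: 6, 17 (2 points).
  x = 4: rhs = 11, matching y values: none (0 points).
  x = 5: rhs = 10, matching y values: none (0 points).
  x = 6: rhs = 16, matching y values: 4, 19 (2 points).
  x = 7: rhs = 12, matching y values: 9, 14 (2 points).
  x = 8: rhs = 4, matching y values: 2, 21 (2 points).
  x = 9: rhs = 21, matching y values: none (0 points).
  x = 10: rhs = 0, matching y values: 0 (1 points).
  x = 11: rhs = 16, matching y values: 4, 19 (2 points).
  x = 12: rhs = 6, matching y values: 11, 12 (2 points).
  x = 13: rhs = 22, matching y values: none (0 points).
  x = 14: rhs = 1, matching y values: 1, 22 (2 points).
  x = 15: rhs = 18, matching y values: 8, 15 (2 points).
  x = 16: rhs = 10, matching y values: none (0 points).
  x = 17: rhs = 6, matching y values: 11, 12 (2 points).
  x = 18: rhs = 12, matching y values: 9, 14 (2 points).
  x = 19: rhs = 11, matching y values: none (0 points).
  x = 20: rhs = 9, matching y values: 3, 20 (2 points).
  x = 21: rhs = 12, matching y values: 9, 14 (2 points).
  x = 22: rhs = 3, matching y values: 7, 16 (2 points).
Total affine count: 27.
Full point count |E(F_23)| = 27 + 1 = 28.
Hasse bound: |28 − (23+1)| = |4| = 4 ≤ 2√23 ≈ 9.5917 ✓.


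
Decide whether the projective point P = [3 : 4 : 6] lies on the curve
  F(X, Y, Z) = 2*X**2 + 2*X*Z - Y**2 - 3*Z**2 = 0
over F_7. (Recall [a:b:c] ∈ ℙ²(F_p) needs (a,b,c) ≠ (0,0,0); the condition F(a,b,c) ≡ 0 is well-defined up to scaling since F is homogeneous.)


F(3,4,6) ≡ 0 (mod 7); P is on the curve.

Evaluate F(3, 4, 6) term-by-term (mod 7).
  2*X**2 ↦ 2·9·1·1 = 18
  2*X*Z ↦ 2·3·1·6 = 36
  -Y**2 ↦ -1·1·16·1 = -16
  -3*Z**2 ↦ -3·1·1·36 = -108
Sum: F(3, 4, 6) = (18) + (36) + (-16) + (-108) = -70.
Reducing mod 7: -70 ≡ 0 (mod 7).
Since F(a, b, c) ≡ 0 (mod 7), P lies on the curve.


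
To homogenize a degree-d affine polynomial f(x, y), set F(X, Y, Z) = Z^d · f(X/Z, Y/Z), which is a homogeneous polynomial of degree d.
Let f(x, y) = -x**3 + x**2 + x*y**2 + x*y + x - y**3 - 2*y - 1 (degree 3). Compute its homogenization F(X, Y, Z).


F(X, Y, Z) = -X**3 + X**2*Z + X*Y**2 + X*Y*Z + X*Z**2 - Y**3 - 2*Y*Z**2 - Z**3

deg(f) = 3.
Substitute x = X/Z, y = Y/Z into f, then multiply by Z^3.
  monomial -1·x^3·y^0 ↦ -1·X^3·Y^0·Z^0.
  monomial 1·x^2·y^0 ↦ 1·X^2·Y^0·Z^1.
  monomial 1·x^1·y^2 ↦ 1·X^1·Y^2·Z^0.
  monomial 1·x^1·y^1 ↦ 1·X^1·Y^1·Z^1.
  monomial 1·x^1·y^0 ↦ 1·X^1·Y^0·Z^2.
  monomial -1·x^0·y^3 ↦ -1·X^0·Y^3·Z^0.
  monomial -2·x^0·y^1 ↦ -2·X^0·Y^1·Z^2.
  monomial -1·x^0·y^0 ↦ -1·X^0·Y^0·Z^3.
Collecting: F(X, Y, Z) = -X**3 + X**2*Z + X*Y**2 + X*Y*Z + X*Z**2 - Y**3 - 2*Y*Z**2 - Z**3.
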